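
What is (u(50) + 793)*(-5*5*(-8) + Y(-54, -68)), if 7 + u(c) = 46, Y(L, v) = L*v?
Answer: 3221504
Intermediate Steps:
u(c) = 39 (u(c) = -7 + 46 = 39)
(u(50) + 793)*(-5*5*(-8) + Y(-54, -68)) = (39 + 793)*(-5*5*(-8) - 54*(-68)) = 832*(-25*(-8) + 3672) = 832*(200 + 3672) = 832*3872 = 3221504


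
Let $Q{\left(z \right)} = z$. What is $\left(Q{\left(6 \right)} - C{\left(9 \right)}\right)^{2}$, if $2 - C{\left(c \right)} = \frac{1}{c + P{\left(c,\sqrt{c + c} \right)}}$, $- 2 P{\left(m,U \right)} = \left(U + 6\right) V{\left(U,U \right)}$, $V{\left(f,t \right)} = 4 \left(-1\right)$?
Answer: $\frac{83003}{5043} - \frac{1996 \sqrt{2}}{15129} \approx 16.272$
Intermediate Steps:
$V{\left(f,t \right)} = -4$
$P{\left(m,U \right)} = 12 + 2 U$ ($P{\left(m,U \right)} = - \frac{\left(U + 6\right) \left(-4\right)}{2} = - \frac{\left(6 + U\right) \left(-4\right)}{2} = - \frac{-24 - 4 U}{2} = 12 + 2 U$)
$C{\left(c \right)} = 2 - \frac{1}{12 + c + 2 \sqrt{2} \sqrt{c}}$ ($C{\left(c \right)} = 2 - \frac{1}{c + \left(12 + 2 \sqrt{c + c}\right)} = 2 - \frac{1}{c + \left(12 + 2 \sqrt{2 c}\right)} = 2 - \frac{1}{c + \left(12 + 2 \sqrt{2} \sqrt{c}\right)} = 2 - \frac{1}{12 + c + 2 \sqrt{2} \sqrt{c}}$)
$\left(Q{\left(6 \right)} - C{\left(9 \right)}\right)^{2} = \left(6 - \frac{23 + 2 \cdot 9 + 4 \sqrt{2} \sqrt{9}}{12 + 9 + 2 \sqrt{2} \sqrt{9}}\right)^{2} = \left(6 - \frac{23 + 18 + 4 \sqrt{2} \cdot 3}{12 + 9 + 2 \sqrt{2} \cdot 3}\right)^{2} = \left(6 - \frac{23 + 18 + 12 \sqrt{2}}{12 + 9 + 6 \sqrt{2}}\right)^{2} = \left(6 - \frac{41 + 12 \sqrt{2}}{21 + 6 \sqrt{2}}\right)^{2}$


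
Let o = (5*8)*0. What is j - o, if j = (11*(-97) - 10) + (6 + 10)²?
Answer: -821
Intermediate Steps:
o = 0 (o = 40*0 = 0)
j = -821 (j = (-1067 - 10) + 16² = -1077 + 256 = -821)
j - o = -821 - 1*0 = -821 + 0 = -821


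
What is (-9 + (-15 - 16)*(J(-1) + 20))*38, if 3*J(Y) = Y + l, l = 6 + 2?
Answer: -79952/3 ≈ -26651.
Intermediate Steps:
l = 8
J(Y) = 8/3 + Y/3 (J(Y) = (Y + 8)/3 = (8 + Y)/3 = 8/3 + Y/3)
(-9 + (-15 - 16)*(J(-1) + 20))*38 = (-9 + (-15 - 16)*((8/3 + (⅓)*(-1)) + 20))*38 = (-9 - 31*((8/3 - ⅓) + 20))*38 = (-9 - 31*(7/3 + 20))*38 = (-9 - 31*67/3)*38 = (-9 - 2077/3)*38 = -2104/3*38 = -79952/3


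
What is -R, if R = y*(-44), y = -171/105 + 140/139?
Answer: -133012/4865 ≈ -27.341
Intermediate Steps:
y = -3023/4865 (y = -171*1/105 + 140*(1/139) = -57/35 + 140/139 = -3023/4865 ≈ -0.62138)
R = 133012/4865 (R = -3023/4865*(-44) = 133012/4865 ≈ 27.341)
-R = -1*133012/4865 = -133012/4865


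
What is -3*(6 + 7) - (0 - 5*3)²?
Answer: -264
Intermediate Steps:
-3*(6 + 7) - (0 - 5*3)² = -3*13 - (0 - 15)² = -39 - 1*(-15)² = -39 - 1*225 = -39 - 225 = -264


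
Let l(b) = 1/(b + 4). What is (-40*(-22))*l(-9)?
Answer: -176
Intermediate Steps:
l(b) = 1/(4 + b)
(-40*(-22))*l(-9) = (-40*(-22))/(4 - 9) = 880/(-5) = 880*(-⅕) = -176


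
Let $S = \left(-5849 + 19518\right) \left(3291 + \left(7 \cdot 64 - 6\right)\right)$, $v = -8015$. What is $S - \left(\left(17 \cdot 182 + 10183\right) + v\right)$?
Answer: $51021115$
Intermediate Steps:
$S = 51026377$ ($S = 13669 \left(3291 + \left(448 - 6\right)\right) = 13669 \left(3291 + 442\right) = 13669 \cdot 3733 = 51026377$)
$S - \left(\left(17 \cdot 182 + 10183\right) + v\right) = 51026377 - \left(\left(17 \cdot 182 + 10183\right) - 8015\right) = 51026377 - \left(\left(3094 + 10183\right) - 8015\right) = 51026377 - \left(13277 - 8015\right) = 51026377 - 5262 = 51021115$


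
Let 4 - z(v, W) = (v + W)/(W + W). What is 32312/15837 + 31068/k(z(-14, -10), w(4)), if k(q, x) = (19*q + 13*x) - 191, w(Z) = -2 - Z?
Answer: -2425254932/17088123 ≈ -141.93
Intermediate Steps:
z(v, W) = 4 - (W + v)/(2*W) (z(v, W) = 4 - (v + W)/(W + W) = 4 - (W + v)/(2*W))
k(q, x) = -191 + 13*x + 19*q (k(q, x) = (13*x + 19*q) - 191 = -191 + 13*x + 19*q)
32312/15837 + 31068/k(z(-14, -10), w(4)) = 32312/15837 + 31068/(-191 + 13*(-2 - 1*4) + 19*((½)*(-1*(-14) + 7*(-10))/(-10))) = 32312*(1/15837) + 31068/(-191 + 13*(-2 - 4) + 19*((½)*(-⅒)*(14 - 70))) = 32312/15837 + 31068/(-191 + 13*(-6) + 19*((½)*(-⅒)*(-56))) = 32312/15837 + 31068/(-191 - 78 + 19*(14/5)) = 32312/15837 + 31068/(-191 - 78 + 266/5) = 32312/15837 + 31068/(-1079/5) = 32312/15837 + 31068*(-5/1079) = 32312/15837 - 155340/1079 = -2425254932/17088123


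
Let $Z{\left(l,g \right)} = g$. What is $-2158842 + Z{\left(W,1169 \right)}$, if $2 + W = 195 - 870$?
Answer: $-2157673$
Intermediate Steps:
$W = -677$ ($W = -2 + \left(195 - 870\right) = -2 - 675 = -677$)
$-2158842 + Z{\left(W,1169 \right)} = -2158842 + 1169 = -2157673$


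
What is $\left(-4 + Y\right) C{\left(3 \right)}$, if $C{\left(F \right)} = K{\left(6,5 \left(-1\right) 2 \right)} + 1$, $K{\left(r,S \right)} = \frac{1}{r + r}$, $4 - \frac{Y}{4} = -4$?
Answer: $\frac{91}{3} \approx 30.333$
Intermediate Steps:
$Y = 32$ ($Y = 16 - -16 = 16 + 16 = 32$)
$K{\left(r,S \right)} = \frac{1}{2 r}$
$C{\left(F \right)} = \frac{13}{12}$ ($C{\left(F \right)} = \frac{1}{2 \cdot 6} + 1 = \frac{1}{2} \cdot \frac{1}{6} + 1 = \frac{1}{12} + 1 = \frac{13}{12}$)
$\left(-4 + Y\right) C{\left(3 \right)} = \left(-4 + 32\right) \frac{13}{12} = 28 \cdot \frac{13}{12} = \frac{91}{3}$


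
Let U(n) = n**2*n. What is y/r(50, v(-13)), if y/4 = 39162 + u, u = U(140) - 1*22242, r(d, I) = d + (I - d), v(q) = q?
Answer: -11043680/13 ≈ -8.4951e+5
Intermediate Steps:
r(d, I) = I
U(n) = n**3
u = 2721758 (u = 140**3 - 1*22242 = 2744000 - 22242 = 2721758)
y = 11043680 (y = 4*(39162 + 2721758) = 4*2760920 = 11043680)
y/r(50, v(-13)) = 11043680/(-13) = 11043680*(-1/13) = -11043680/13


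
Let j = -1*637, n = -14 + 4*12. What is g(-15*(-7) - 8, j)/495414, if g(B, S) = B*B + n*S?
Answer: -1361/55046 ≈ -0.024725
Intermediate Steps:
n = 34 (n = -14 + 48 = 34)
j = -637
g(B, S) = B**2 + 34*S (g(B, S) = B*B + 34*S = B**2 + 34*S)
g(-15*(-7) - 8, j)/495414 = ((-15*(-7) - 8)**2 + 34*(-637))/495414 = ((105 - 8)**2 - 21658)*(1/495414) = (97**2 - 21658)*(1/495414) = (9409 - 21658)*(1/495414) = -12249*1/495414 = -1361/55046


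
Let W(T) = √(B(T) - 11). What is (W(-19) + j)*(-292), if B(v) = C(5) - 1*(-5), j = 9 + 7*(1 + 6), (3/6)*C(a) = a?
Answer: -17520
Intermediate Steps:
C(a) = 2*a
j = 58 (j = 9 + 7*7 = 9 + 49 = 58)
B(v) = 15 (B(v) = 2*5 - 1*(-5) = 10 + 5 = 15)
W(T) = 2 (W(T) = √(15 - 11) = √4 = 2)
(W(-19) + j)*(-292) = (2 + 58)*(-292) = 60*(-292) = -17520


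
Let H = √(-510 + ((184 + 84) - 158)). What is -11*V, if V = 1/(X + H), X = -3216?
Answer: 2211/646441 + 55*I/2585764 ≈ 0.0034203 + 2.127e-5*I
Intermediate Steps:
H = 20*I (H = √(-510 + (268 - 158)) = √(-510 + 110) = √(-400) = 20*I ≈ 20.0*I)
V = (-3216 - 20*I)/10343056 (V = 1/(-3216 + 20*I) = (-3216 - 20*I)/10343056 ≈ -0.00031093 - 1.9337e-6*I)
-11*V = -11*(-201/646441 - 5*I/2585764) = 2211/646441 + 55*I/2585764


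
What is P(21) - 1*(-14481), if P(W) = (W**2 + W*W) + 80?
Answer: 15443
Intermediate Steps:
P(W) = 80 + 2*W**2 (P(W) = (W**2 + W**2) + 80 = 2*W**2 + 80 = 80 + 2*W**2)
P(21) - 1*(-14481) = (80 + 2*21**2) - 1*(-14481) = (80 + 2*441) + 14481 = (80 + 882) + 14481 = 962 + 14481 = 15443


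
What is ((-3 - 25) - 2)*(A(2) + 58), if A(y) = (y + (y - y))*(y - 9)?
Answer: -1320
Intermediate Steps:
A(y) = y*(-9 + y) (A(y) = (y + 0)*(-9 + y) = y*(-9 + y))
((-3 - 25) - 2)*(A(2) + 58) = ((-3 - 25) - 2)*(2*(-9 + 2) + 58) = (-28 - 2)*(2*(-7) + 58) = -30*(-14 + 58) = -30*44 = -1320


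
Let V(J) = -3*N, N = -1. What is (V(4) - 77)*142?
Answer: -10508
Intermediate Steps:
V(J) = 3 (V(J) = -3*(-1) = 3)
(V(4) - 77)*142 = (3 - 77)*142 = -74*142 = -10508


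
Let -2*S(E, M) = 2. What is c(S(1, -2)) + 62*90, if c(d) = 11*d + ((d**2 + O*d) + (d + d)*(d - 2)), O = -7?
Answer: 5583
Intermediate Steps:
S(E, M) = -1 (S(E, M) = -1/2*2 = -1)
c(d) = d**2 + 4*d + 2*d*(-2 + d) (c(d) = 11*d + ((d**2 - 7*d) + (d + d)*(d - 2)) = 11*d + ((d**2 - 7*d) + (2*d)*(-2 + d)) = 11*d + ((d**2 - 7*d) + 2*d*(-2 + d)) = 11*d + (d**2 - 7*d + 2*d*(-2 + d)) = d**2 + 4*d + 2*d*(-2 + d))
c(S(1, -2)) + 62*90 = 3*(-1)**2 + 62*90 = 3*1 + 5580 = 3 + 5580 = 5583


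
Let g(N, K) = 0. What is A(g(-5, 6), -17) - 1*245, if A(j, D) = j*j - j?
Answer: -245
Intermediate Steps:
A(j, D) = j² - j
A(g(-5, 6), -17) - 1*245 = 0*(-1 + 0) - 1*245 = 0*(-1) - 245 = 0 - 245 = -245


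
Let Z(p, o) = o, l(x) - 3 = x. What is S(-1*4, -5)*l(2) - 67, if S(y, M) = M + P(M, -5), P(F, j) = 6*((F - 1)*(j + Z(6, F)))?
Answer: 1708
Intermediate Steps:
l(x) = 3 + x
P(F, j) = 6*(-1 + F)*(F + j) (P(F, j) = 6*((F - 1)*(j + F)) = 6*((-1 + F)*(F + j)) = 6*(-1 + F)*(F + j))
S(y, M) = 30 - 35*M + 6*M**2 (S(y, M) = M + (-6*M - 6*(-5) + 6*M**2 + 6*M*(-5)) = M + (-6*M + 30 + 6*M**2 - 30*M) = M + (30 - 36*M + 6*M**2) = 30 - 35*M + 6*M**2)
S(-1*4, -5)*l(2) - 67 = (30 - 35*(-5) + 6*(-5)**2)*(3 + 2) - 67 = (30 + 175 + 6*25)*5 - 67 = (30 + 175 + 150)*5 - 67 = 355*5 - 67 = 1775 - 67 = 1708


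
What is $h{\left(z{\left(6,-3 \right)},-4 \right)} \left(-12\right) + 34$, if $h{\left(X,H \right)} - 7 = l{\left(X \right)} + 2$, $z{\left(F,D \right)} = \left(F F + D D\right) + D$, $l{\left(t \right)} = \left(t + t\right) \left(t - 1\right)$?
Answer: $-41402$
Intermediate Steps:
$l{\left(t \right)} = 2 t \left(-1 + t\right)$
$z{\left(F,D \right)} = D + D^{2} + F^{2}$ ($z{\left(F,D \right)} = \left(F^{2} + D^{2}\right) + D = \left(D^{2} + F^{2}\right) + D = D + D^{2} + F^{2}$)
$h{\left(X,H \right)} = 9 + 2 X \left(-1 + X\right)$ ($h{\left(X,H \right)} = 7 + \left(2 X \left(-1 + X\right) + 2\right) = 7 + \left(2 + 2 X \left(-1 + X\right)\right) = 9 + 2 X \left(-1 + X\right)$)
$h{\left(z{\left(6,-3 \right)},-4 \right)} \left(-12\right) + 34 = \left(9 + 2 \left(-3 + \left(-3\right)^{2} + 6^{2}\right) \left(-1 + \left(-3 + \left(-3\right)^{2} + 6^{2}\right)\right)\right) \left(-12\right) + 34 = \left(9 + 2 \left(-3 + 9 + 36\right) \left(-1 + \left(-3 + 9 + 36\right)\right)\right) \left(-12\right) + 34 = \left(9 + 2 \cdot 42 \left(-1 + 42\right)\right) \left(-12\right) + 34 = \left(9 + 2 \cdot 42 \cdot 41\right) \left(-12\right) + 34 = \left(9 + 3444\right) \left(-12\right) + 34 = 3453 \left(-12\right) + 34 = -41436 + 34 = -41402$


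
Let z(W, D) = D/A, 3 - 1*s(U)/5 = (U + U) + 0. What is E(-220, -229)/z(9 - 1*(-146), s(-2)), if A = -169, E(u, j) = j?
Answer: 38701/35 ≈ 1105.7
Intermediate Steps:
s(U) = 15 - 10*U (s(U) = 15 - 5*((U + U) + 0) = 15 - 5*(2*U + 0) = 15 - 10*U)
z(W, D) = -D/169 (z(W, D) = D/(-169) = D*(-1/169) = -D/169)
E(-220, -229)/z(9 - 1*(-146), s(-2)) = -229*(-169/(15 - 10*(-2))) = -229*(-169/(15 + 20)) = -229/((-1/169*35)) = -229/(-35/169) = -229*(-169/35) = 38701/35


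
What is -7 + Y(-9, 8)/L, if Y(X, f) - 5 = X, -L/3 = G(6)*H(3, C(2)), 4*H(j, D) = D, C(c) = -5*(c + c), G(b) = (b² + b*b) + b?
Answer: -4097/585 ≈ -7.0034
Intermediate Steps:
G(b) = b + 2*b² (G(b) = (b² + b²) + b = 2*b² + b = b + 2*b²)
C(c) = -10*c
H(j, D) = D/4
L = 1170 (L = -3*6*(1 + 2*6)*(-10*2)/4 = -3*6*(1 + 12)*(¼)*(-20) = -3*6*13*(-5) = -234*(-5) = -3*(-390) = 1170)
Y(X, f) = 5 + X
-7 + Y(-9, 8)/L = -7 + (5 - 9)/1170 = -7 + (1/1170)*(-4) = -7 - 2/585 = -4097/585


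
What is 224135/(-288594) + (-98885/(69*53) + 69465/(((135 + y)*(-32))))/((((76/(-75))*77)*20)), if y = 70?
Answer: -4065219163806935/5402056864393728 ≈ -0.75253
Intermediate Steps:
224135/(-288594) + (-98885/(69*53) + 69465/(((135 + y)*(-32))))/((((76/(-75))*77)*20)) = 224135/(-288594) + (-98885/(69*53) + 69465/(((135 + 70)*(-32))))/((((76/(-75))*77)*20)) = 224135*(-1/288594) + (-98885/3657 + 69465/((205*(-32))))/((((76*(-1/75))*77)*20)) = -224135/288594 + (-98885*1/3657 + 69465/(-6560))/((-76/75*77*20)) = -224135/288594 + (-98885/3657 + 69465*(-1/6560))/((-5852/75*20)) = -224135/288594 + (-98885/3657 - 13893/1312)/(-23408/15) = -224135/288594 - 180543821/4797984*(-15/23408) = -224135/288594 + 902719105/37437069824 = -4065219163806935/5402056864393728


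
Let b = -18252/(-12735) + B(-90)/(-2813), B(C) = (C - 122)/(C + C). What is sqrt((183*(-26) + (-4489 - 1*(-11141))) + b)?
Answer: sqrt(270273362317773565)/11941185 ≈ 43.537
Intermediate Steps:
B(C) = (-122 + C)/(2*C) (B(C) = (-122 + C)/((2*C)) = (-122 + C)*(1/(2*C)) = (-122 + C)/(2*C))
b = 51327877/35823555 (b = -18252/(-12735) + ((1/2)*(-122 - 90)/(-90))/(-2813) = -18252*(-1/12735) + ((1/2)*(-1/90)*(-212))*(-1/2813) = 2028/1415 + (53/45)*(-1/2813) = 2028/1415 - 53/126585 = 51327877/35823555 ≈ 1.4328)
sqrt((183*(-26) + (-4489 - 1*(-11141))) + b) = sqrt((183*(-26) + (-4489 - 1*(-11141))) + 51327877/35823555) = sqrt((-4758 + (-4489 + 11141)) + 51327877/35823555) = sqrt((-4758 + 6652) + 51327877/35823555) = sqrt(1894 + 51327877/35823555) = sqrt(67901141047/35823555) = sqrt(270273362317773565)/11941185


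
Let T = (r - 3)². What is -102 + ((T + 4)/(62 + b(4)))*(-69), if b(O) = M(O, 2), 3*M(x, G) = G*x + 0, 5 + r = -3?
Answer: -45663/194 ≈ -235.38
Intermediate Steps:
r = -8 (r = -5 - 3 = -8)
M(x, G) = G*x/3 (M(x, G) = (G*x + 0)/3 = (G*x)/3 = G*x/3)
b(O) = 2*O/3 (b(O) = (⅓)*2*O = 2*O/3)
T = 121 (T = (-8 - 3)² = (-11)² = 121)
-102 + ((T + 4)/(62 + b(4)))*(-69) = -102 + ((121 + 4)/(62 + (⅔)*4))*(-69) = -102 + (125/(62 + 8/3))*(-69) = -102 + (125/(194/3))*(-69) = -102 + (125*(3/194))*(-69) = -102 + (375/194)*(-69) = -102 - 25875/194 = -45663/194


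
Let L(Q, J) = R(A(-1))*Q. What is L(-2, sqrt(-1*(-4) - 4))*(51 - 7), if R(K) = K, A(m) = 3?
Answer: -264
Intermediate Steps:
L(Q, J) = 3*Q
L(-2, sqrt(-1*(-4) - 4))*(51 - 7) = (3*(-2))*(51 - 7) = -6*44 = -264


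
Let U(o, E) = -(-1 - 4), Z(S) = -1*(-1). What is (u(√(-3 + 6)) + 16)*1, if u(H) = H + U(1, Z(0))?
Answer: 21 + √3 ≈ 22.732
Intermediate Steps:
Z(S) = 1
U(o, E) = 5 (U(o, E) = -1*(-5) = 5)
u(H) = 5 + H (u(H) = H + 5 = 5 + H)
(u(√(-3 + 6)) + 16)*1 = ((5 + √(-3 + 6)) + 16)*1 = ((5 + √3) + 16)*1 = (21 + √3)*1 = 21 + √3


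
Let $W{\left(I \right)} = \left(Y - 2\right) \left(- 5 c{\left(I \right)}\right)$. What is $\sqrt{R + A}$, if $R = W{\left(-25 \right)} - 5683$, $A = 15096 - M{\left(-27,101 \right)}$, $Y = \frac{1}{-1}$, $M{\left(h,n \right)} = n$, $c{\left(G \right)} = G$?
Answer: $3 \sqrt{993} \approx 94.536$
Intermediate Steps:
$Y = -1$
$W{\left(I \right)} = 15 I$ ($W{\left(I \right)} = \left(-1 - 2\right) \left(- 5 I\right) = - 3 \left(- 5 I\right) = 15 I$)
$A = 14995$ ($A = 15096 - 101 = 14995$)
$R = -6058$ ($R = 15 \left(-25\right) - 5683 = -375 - 5683 = -6058$)
$\sqrt{R + A} = \sqrt{-6058 + 14995} = \sqrt{8937} = 3 \sqrt{993}$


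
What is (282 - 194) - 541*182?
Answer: -98374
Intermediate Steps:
(282 - 194) - 541*182 = 88 - 98462 = -98374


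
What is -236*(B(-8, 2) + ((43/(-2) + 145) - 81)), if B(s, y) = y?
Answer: -10502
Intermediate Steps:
-236*(B(-8, 2) + ((43/(-2) + 145) - 81)) = -236*(2 + ((43/(-2) + 145) - 81)) = -236*(2 + ((43*(-½) + 145) - 81)) = -236*(2 + ((-43/2 + 145) - 81)) = -236*(2 + (247/2 - 81)) = -236*(2 + 85/2) = -236*89/2 = -10502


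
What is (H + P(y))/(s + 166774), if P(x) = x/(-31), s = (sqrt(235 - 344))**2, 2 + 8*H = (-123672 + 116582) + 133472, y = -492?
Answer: 980429/10333230 ≈ 0.094881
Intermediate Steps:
H = 31595/2 (H = -1/4 + ((-123672 + 116582) + 133472)/8 = -1/4 + (-7090 + 133472)/8 = -1/4 + (1/8)*126382 = -1/4 + 63191/4 = 31595/2 ≈ 15798.)
s = -109 (s = (sqrt(-109))**2 = (I*sqrt(109))**2 = -109)
P(x) = -x/31 (P(x) = x*(-1/31) = -x/31)
(H + P(y))/(s + 166774) = (31595/2 - 1/31*(-492))/(-109 + 166774) = (31595/2 + 492/31)/166665 = (980429/62)*(1/166665) = 980429/10333230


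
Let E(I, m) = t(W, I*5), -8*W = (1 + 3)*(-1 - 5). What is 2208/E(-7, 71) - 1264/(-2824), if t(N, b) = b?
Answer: -773894/12355 ≈ -62.638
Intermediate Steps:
W = 3 (W = -(1 + 3)*(-1 - 5)/8 = -(-6)/2 = -⅛*(-24) = 3)
E(I, m) = 5*I (E(I, m) = I*5 = 5*I)
2208/E(-7, 71) - 1264/(-2824) = 2208/((5*(-7))) - 1264/(-2824) = 2208/(-35) - 1264*(-1/2824) = 2208*(-1/35) + 158/353 = -2208/35 + 158/353 = -773894/12355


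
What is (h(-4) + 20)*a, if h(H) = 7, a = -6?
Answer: -162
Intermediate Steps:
(h(-4) + 20)*a = (7 + 20)*(-6) = 27*(-6) = -162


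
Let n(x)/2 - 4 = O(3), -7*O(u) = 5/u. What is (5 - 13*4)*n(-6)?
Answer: -7426/21 ≈ -353.62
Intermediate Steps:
O(u) = -5/(7*u)
n(x) = 158/21 (n(x) = 8 + 2*(-5/7/3) = 8 + 2*(-5/7*⅓) = 8 + 2*(-5/21) = 8 - 10/21 = 158/21)
(5 - 13*4)*n(-6) = (5 - 13*4)*(158/21) = (5 - 52)*(158/21) = -47*158/21 = -7426/21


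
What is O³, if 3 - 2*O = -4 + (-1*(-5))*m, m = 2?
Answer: -27/8 ≈ -3.3750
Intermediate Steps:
O = -3/2 (O = 3/2 - (-4 - 1*(-5)*2)/2 = 3/2 - (-4 + 5*2)/2 = 3/2 - (-4 + 10)/2 = 3/2 - ½*6 = 3/2 - 3 = -3/2 ≈ -1.5000)
O³ = (-3/2)³ = -27/8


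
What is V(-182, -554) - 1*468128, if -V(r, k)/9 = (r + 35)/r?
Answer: -12171517/26 ≈ -4.6814e+5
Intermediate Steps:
V(r, k) = -9*(35 + r)/r (V(r, k) = -9*(r + 35)/r = -9*(35 + r)/r)
V(-182, -554) - 1*468128 = (-9 - 315/(-182)) - 1*468128 = (-9 - 315*(-1/182)) - 468128 = (-9 + 45/26) - 468128 = -189/26 - 468128 = -12171517/26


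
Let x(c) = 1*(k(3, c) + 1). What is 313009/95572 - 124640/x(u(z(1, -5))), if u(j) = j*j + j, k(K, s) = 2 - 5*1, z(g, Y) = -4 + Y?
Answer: 5956360049/95572 ≈ 62323.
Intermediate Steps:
k(K, s) = -3 (k(K, s) = 2 - 5 = -3)
u(j) = j + j**2 (u(j) = j**2 + j = j + j**2)
x(c) = -2 (x(c) = 1*(-3 + 1) = 1*(-2) = -2)
313009/95572 - 124640/x(u(z(1, -5))) = 313009/95572 - 124640/(-2) = 313009*(1/95572) - 124640*(-1/2) = 313009/95572 + 62320 = 5956360049/95572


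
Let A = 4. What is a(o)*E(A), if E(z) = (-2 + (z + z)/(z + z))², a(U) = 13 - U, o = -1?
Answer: 14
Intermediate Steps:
E(z) = 1 (E(z) = (-2 + (2*z)/((2*z)))² = (-2 + (2*z)*(1/(2*z)))² = (-2 + 1)² = (-1)² = 1)
a(o)*E(A) = (13 - 1*(-1))*1 = (13 + 1)*1 = 14*1 = 14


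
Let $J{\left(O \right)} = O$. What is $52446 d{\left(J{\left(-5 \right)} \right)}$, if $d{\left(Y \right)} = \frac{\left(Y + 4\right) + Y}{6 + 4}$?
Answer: $- \frac{157338}{5} \approx -31468.0$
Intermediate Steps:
$d{\left(Y \right)} = \frac{2}{5} + \frac{Y}{5}$ ($d{\left(Y \right)} = \frac{\left(4 + Y\right) + Y}{10} = \left(4 + 2 Y\right) \frac{1}{10} = \frac{2}{5} + \frac{Y}{5}$)
$52446 d{\left(J{\left(-5 \right)} \right)} = 52446 \left(\frac{2}{5} + \frac{1}{5} \left(-5\right)\right) = 52446 \left(\frac{2}{5} - 1\right) = 52446 \left(- \frac{3}{5}\right) = - \frac{157338}{5}$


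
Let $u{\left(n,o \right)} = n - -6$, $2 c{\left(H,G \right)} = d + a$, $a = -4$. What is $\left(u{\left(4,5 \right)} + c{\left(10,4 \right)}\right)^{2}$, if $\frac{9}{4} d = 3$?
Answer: $\frac{676}{9} \approx 75.111$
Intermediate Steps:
$d = \frac{4}{3}$ ($d = \frac{4}{9} \cdot 3 = \frac{4}{3} \approx 1.3333$)
$c{\left(H,G \right)} = - \frac{4}{3}$ ($c{\left(H,G \right)} = \frac{\frac{4}{3} - 4}{2} = \frac{1}{2} \left(- \frac{8}{3}\right) = - \frac{4}{3}$)
$u{\left(n,o \right)} = 6 + n$ ($u{\left(n,o \right)} = n + 6 = 6 + n$)
$\left(u{\left(4,5 \right)} + c{\left(10,4 \right)}\right)^{2} = \left(\left(6 + 4\right) - \frac{4}{3}\right)^{2} = \left(10 - \frac{4}{3}\right)^{2} = \left(\frac{26}{3}\right)^{2} = \frac{676}{9}$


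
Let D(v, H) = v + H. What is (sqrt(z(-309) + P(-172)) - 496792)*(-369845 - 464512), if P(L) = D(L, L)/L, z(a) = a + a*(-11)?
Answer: 414501882744 - 1668714*sqrt(773) ≈ 4.1446e+11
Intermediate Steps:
D(v, H) = H + v
z(a) = -10*a (z(a) = a - 11*a = -10*a)
P(L) = 2 (P(L) = (L + L)/L = (2*L)/L = 2)
(sqrt(z(-309) + P(-172)) - 496792)*(-369845 - 464512) = (sqrt(-10*(-309) + 2) - 496792)*(-369845 - 464512) = (sqrt(3090 + 2) - 496792)*(-834357) = (sqrt(3092) - 496792)*(-834357) = (2*sqrt(773) - 496792)*(-834357) = (-496792 + 2*sqrt(773))*(-834357) = 414501882744 - 1668714*sqrt(773)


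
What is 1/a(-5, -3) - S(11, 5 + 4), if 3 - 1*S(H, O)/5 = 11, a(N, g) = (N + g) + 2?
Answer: 239/6 ≈ 39.833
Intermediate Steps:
a(N, g) = 2 + N + g
S(H, O) = -40 (S(H, O) = 15 - 5*11 = 15 - 55 = -40)
1/a(-5, -3) - S(11, 5 + 4) = 1/(2 - 5 - 3) - 1*(-40) = 1/(-6) + 40 = -⅙ + 40 = 239/6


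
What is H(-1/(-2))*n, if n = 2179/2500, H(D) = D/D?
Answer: 2179/2500 ≈ 0.87160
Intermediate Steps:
H(D) = 1
n = 2179/2500 (n = 2179*(1/2500) = 2179/2500 ≈ 0.87160)
H(-1/(-2))*n = 1*(2179/2500) = 2179/2500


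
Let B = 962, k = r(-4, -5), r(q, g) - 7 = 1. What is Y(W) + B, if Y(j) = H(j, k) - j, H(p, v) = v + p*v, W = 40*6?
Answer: 2650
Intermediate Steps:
r(q, g) = 8 (r(q, g) = 7 + 1 = 8)
k = 8
W = 240
Y(j) = 8 + 7*j (Y(j) = 8*(1 + j) - j = (8 + 8*j) - j = 8 + 7*j)
Y(W) + B = (8 + 7*240) + 962 = (8 + 1680) + 962 = 1688 + 962 = 2650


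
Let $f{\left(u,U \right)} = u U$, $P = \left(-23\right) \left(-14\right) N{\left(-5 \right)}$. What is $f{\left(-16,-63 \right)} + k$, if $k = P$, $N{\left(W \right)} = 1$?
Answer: $1330$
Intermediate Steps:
$P = 322$ ($P = \left(-23\right) \left(-14\right) 1 = 322 \cdot 1 = 322$)
$f{\left(u,U \right)} = U u$
$k = 322$
$f{\left(-16,-63 \right)} + k = \left(-63\right) \left(-16\right) + 322 = 1008 + 322 = 1330$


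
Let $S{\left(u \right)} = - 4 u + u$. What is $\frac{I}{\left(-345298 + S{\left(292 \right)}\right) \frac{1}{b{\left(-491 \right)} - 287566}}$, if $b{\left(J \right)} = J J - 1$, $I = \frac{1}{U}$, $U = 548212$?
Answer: $\frac{23243}{94888370444} \approx 2.4495 \cdot 10^{-7}$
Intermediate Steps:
$I = \frac{1}{548212} \approx 1.8241 \cdot 10^{-6}$
$S{\left(u \right)} = - 3 u$
$b{\left(J \right)} = -1 + J^{2}$ ($b{\left(J \right)} = J^{2} - 1 = -1 + J^{2}$)
$\frac{I}{\left(-345298 + S{\left(292 \right)}\right) \frac{1}{b{\left(-491 \right)} - 287566}} = \frac{1}{548212 \frac{-345298 - 876}{\left(-1 + \left(-491\right)^{2}\right) - 287566}} = \frac{1}{548212 \frac{-345298 - 876}{\left(-1 + 241081\right) - 287566}} = \frac{1}{548212 \left(- \frac{346174}{241080 - 287566}\right)} = \frac{1}{548212 \left(- \frac{346174}{-46486}\right)} = \frac{1}{548212 \left(\left(-346174\right) \left(- \frac{1}{46486}\right)\right)} = \frac{1}{548212 \cdot \frac{173087}{23243}} = \frac{1}{548212} \cdot \frac{23243}{173087} = \frac{23243}{94888370444}$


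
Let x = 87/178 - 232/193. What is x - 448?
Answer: -15415097/34354 ≈ -448.71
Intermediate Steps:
x = -24505/34354 (x = 87*(1/178) - 232*1/193 = 87/178 - 232/193 = -24505/34354 ≈ -0.71331)
x - 448 = -24505/34354 - 448 = -15415097/34354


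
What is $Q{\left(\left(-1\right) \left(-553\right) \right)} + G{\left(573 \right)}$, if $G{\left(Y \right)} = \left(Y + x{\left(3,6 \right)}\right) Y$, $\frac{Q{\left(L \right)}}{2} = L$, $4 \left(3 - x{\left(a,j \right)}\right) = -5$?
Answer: $\frac{1327481}{4} \approx 3.3187 \cdot 10^{5}$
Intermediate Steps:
$x{\left(a,j \right)} = \frac{17}{4}$ ($x{\left(a,j \right)} = 3 - - \frac{5}{4} = 3 + \frac{5}{4} = \frac{17}{4}$)
$Q{\left(L \right)} = 2 L$
$G{\left(Y \right)} = Y \left(\frac{17}{4} + Y\right)$ ($G{\left(Y \right)} = \left(Y + \frac{17}{4}\right) Y = \left(\frac{17}{4} + Y\right) Y = Y \left(\frac{17}{4} + Y\right)$)
$Q{\left(\left(-1\right) \left(-553\right) \right)} + G{\left(573 \right)} = 2 \left(\left(-1\right) \left(-553\right)\right) + \frac{1}{4} \cdot 573 \left(17 + 4 \cdot 573\right) = 2 \cdot 553 + \frac{1}{4} \cdot 573 \left(17 + 2292\right) = 1106 + \frac{1}{4} \cdot 573 \cdot 2309 = 1106 + \frac{1323057}{4} = \frac{1327481}{4}$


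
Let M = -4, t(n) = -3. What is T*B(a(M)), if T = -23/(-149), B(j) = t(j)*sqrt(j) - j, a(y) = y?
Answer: 92/149 - 138*I/149 ≈ 0.61745 - 0.92617*I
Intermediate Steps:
B(j) = -j - 3*sqrt(j) (B(j) = -3*sqrt(j) - j = -j - 3*sqrt(j))
T = 23/149 (T = -23*(-1/149) = 23/149 ≈ 0.15436)
T*B(a(M)) = 23*(-1*(-4) - 6*I)/149 = 23*(4 - 6*I)/149 = 92/149 - 138*I/149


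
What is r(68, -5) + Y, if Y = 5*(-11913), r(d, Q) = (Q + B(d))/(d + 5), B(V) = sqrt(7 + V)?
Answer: -4348250/73 + 5*sqrt(3)/73 ≈ -59565.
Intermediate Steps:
r(d, Q) = (Q + sqrt(7 + d))/(5 + d) (r(d, Q) = (Q + sqrt(7 + d))/(d + 5) = (Q + sqrt(7 + d))/(5 + d))
Y = -59565
r(68, -5) + Y = (-5 + sqrt(7 + 68))/(5 + 68) - 59565 = (-5 + sqrt(75))/73 - 59565 = (-5 + 5*sqrt(3))/73 - 59565 = (-5/73 + 5*sqrt(3)/73) - 59565 = -4348250/73 + 5*sqrt(3)/73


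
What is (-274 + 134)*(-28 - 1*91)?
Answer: 16660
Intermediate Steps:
(-274 + 134)*(-28 - 1*91) = -140*(-28 - 91) = -140*(-119) = 16660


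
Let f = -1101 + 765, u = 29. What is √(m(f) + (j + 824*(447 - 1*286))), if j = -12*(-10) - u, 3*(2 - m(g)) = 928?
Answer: √1192029/3 ≈ 363.93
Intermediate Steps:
f = -336
m(g) = -922/3 (m(g) = 2 - ⅓*928 = 2 - 928/3 = -922/3)
j = 91 (j = -12*(-10) - 1*29 = 120 - 29 = 91)
√(m(f) + (j + 824*(447 - 1*286))) = √(-922/3 + (91 + 824*(447 - 1*286))) = √(-922/3 + (91 + 824*(447 - 286))) = √(-922/3 + (91 + 824*161)) = √(-922/3 + (91 + 132664)) = √(-922/3 + 132755) = √(397343/3) = √1192029/3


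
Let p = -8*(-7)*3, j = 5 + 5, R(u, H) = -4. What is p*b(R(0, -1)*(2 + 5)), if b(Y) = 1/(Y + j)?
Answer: -28/3 ≈ -9.3333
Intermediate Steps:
j = 10
p = 168 (p = 56*3 = 168)
b(Y) = 1/(10 + Y) (b(Y) = 1/(Y + 10) = 1/(10 + Y))
p*b(R(0, -1)*(2 + 5)) = 168/(10 - 4*(2 + 5)) = 168/(10 - 4*7) = 168/(10 - 28) = 168/(-18) = 168*(-1/18) = -28/3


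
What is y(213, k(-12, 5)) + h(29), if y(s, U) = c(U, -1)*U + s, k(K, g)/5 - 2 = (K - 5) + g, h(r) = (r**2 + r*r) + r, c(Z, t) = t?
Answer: 1974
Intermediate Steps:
h(r) = r + 2*r**2 (h(r) = (r**2 + r**2) + r = 2*r**2 + r = r + 2*r**2)
k(K, g) = -15 + 5*K + 5*g (k(K, g) = 10 + 5*((K - 5) + g) = 10 + 5*((-5 + K) + g) = 10 + 5*(-5 + K + g) = 10 + (-25 + 5*K + 5*g) = -15 + 5*K + 5*g)
y(s, U) = s - U (y(s, U) = -U + s = s - U)
y(213, k(-12, 5)) + h(29) = (213 - (-15 + 5*(-12) + 5*5)) + 29*(1 + 2*29) = (213 - (-15 - 60 + 25)) + 29*(1 + 58) = (213 - 1*(-50)) + 29*59 = (213 + 50) + 1711 = 263 + 1711 = 1974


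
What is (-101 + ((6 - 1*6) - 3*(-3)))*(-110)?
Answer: 10120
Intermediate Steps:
(-101 + ((6 - 1*6) - 3*(-3)))*(-110) = (-101 + ((6 - 6) + 9))*(-110) = (-101 + (0 + 9))*(-110) = (-101 + 9)*(-110) = -92*(-110) = 10120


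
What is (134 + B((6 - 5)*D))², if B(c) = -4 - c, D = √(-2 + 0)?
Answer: (130 - I*√2)² ≈ 16898.0 - 367.7*I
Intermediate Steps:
D = I*√2 (D = √(-2) = I*√2 ≈ 1.4142*I)
(134 + B((6 - 5)*D))² = (134 + (-4 - (6 - 5)*I*√2))² = (134 + (-4 - I*√2))² = (130 - I*√2)²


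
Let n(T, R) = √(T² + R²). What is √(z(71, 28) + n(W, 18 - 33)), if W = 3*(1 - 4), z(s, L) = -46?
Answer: √(-46 + 3*√34) ≈ 5.3392*I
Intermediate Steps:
W = -9 (W = 3*(-3) = -9)
n(T, R) = √(R² + T²)
√(z(71, 28) + n(W, 18 - 33)) = √(-46 + √((18 - 33)² + (-9)²)) = √(-46 + √((-15)² + 81)) = √(-46 + √(225 + 81)) = √(-46 + √306) = √(-46 + 3*√34)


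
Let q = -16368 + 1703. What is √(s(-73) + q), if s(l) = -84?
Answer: 7*I*√301 ≈ 121.45*I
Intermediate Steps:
q = -14665
√(s(-73) + q) = √(-84 - 14665) = √(-14749) = 7*I*√301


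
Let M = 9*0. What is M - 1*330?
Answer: -330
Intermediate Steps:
M = 0
M - 1*330 = 0 - 1*330 = 0 - 330 = -330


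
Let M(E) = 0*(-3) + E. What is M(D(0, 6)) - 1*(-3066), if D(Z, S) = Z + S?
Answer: 3072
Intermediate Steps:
D(Z, S) = S + Z
M(E) = E (M(E) = 0 + E = E)
M(D(0, 6)) - 1*(-3066) = (6 + 0) - 1*(-3066) = 6 + 3066 = 3072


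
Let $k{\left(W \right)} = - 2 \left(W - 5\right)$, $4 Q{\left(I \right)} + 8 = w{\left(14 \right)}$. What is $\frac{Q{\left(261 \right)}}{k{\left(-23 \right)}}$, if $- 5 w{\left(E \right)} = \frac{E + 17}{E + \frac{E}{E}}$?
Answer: $- \frac{631}{16800} \approx -0.03756$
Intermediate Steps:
$w{\left(E \right)} = - \frac{17 + E}{5 \left(1 + E\right)}$ ($w{\left(E \right)} = - \frac{\left(E + 17\right) \frac{1}{E + \frac{E}{E}}}{5} = - \frac{\left(17 + E\right) \frac{1}{E + 1}}{5} = - \frac{\left(17 + E\right) \frac{1}{1 + E}}{5} = - \frac{\frac{1}{1 + E} \left(17 + E\right)}{5} = - \frac{17 + E}{5 \left(1 + E\right)}$)
$Q{\left(I \right)} = - \frac{631}{300}$ ($Q{\left(I \right)} = -2 + \frac{\frac{1}{5} \frac{1}{1 + 14} \left(-17 - 14\right)}{4} = -2 + \frac{\frac{1}{5} \cdot \frac{1}{15} \left(-17 - 14\right)}{4} = -2 + \frac{\frac{1}{5} \cdot \frac{1}{15} \left(-31\right)}{4} = -2 + \frac{1}{4} \left(- \frac{31}{75}\right) = -2 - \frac{31}{300} = - \frac{631}{300}$)
$k{\left(W \right)} = 10 - 2 W$ ($k{\left(W \right)} = - 2 \left(-5 + W\right) = 10 - 2 W$)
$\frac{Q{\left(261 \right)}}{k{\left(-23 \right)}} = - \frac{631}{300 \left(10 - -46\right)} = - \frac{631}{300 \left(10 + 46\right)} = - \frac{631}{300 \cdot 56} = \left(- \frac{631}{300}\right) \frac{1}{56} = - \frac{631}{16800}$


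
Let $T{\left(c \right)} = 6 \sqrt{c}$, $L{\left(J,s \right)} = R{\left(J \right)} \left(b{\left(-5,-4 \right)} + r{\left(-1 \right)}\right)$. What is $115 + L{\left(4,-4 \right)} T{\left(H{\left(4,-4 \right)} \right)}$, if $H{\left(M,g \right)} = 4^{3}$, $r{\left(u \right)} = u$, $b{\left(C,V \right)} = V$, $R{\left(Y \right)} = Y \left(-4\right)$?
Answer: $3955$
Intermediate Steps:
$R{\left(Y \right)} = - 4 Y$
$H{\left(M,g \right)} = 64$
$L{\left(J,s \right)} = 20 J$ ($L{\left(J,s \right)} = - 4 J \left(-4 - 1\right) = - 4 J \left(-5\right) = 20 J$)
$115 + L{\left(4,-4 \right)} T{\left(H{\left(4,-4 \right)} \right)} = 115 + 20 \cdot 4 \cdot 6 \sqrt{64} = 115 + 80 \cdot 6 \cdot 8 = 115 + 80 \cdot 48 = 115 + 3840 = 3955$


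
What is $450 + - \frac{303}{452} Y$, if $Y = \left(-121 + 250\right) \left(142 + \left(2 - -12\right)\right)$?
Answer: $- \frac{1473543}{113} \approx -13040.0$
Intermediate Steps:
$Y = 20124$ ($Y = 129 \left(142 + \left(2 + 12\right)\right) = 129 \left(142 + 14\right) = 129 \cdot 156 = 20124$)
$450 + - \frac{303}{452} Y = 450 + - \frac{303}{452} \cdot 20124 = 450 + \left(-303\right) \frac{1}{452} \cdot 20124 = 450 - \frac{1524393}{113} = - \frac{1473543}{113}$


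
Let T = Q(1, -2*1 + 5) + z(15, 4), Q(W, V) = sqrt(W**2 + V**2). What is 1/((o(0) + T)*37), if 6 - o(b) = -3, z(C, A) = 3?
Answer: 6/2479 - sqrt(10)/4958 ≈ 0.0017825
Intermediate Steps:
Q(W, V) = sqrt(V**2 + W**2)
o(b) = 9 (o(b) = 6 - 1*(-3) = 6 + 3 = 9)
T = 3 + sqrt(10) (T = sqrt((-2*1 + 5)**2 + 1**2) + 3 = sqrt((-2 + 5)**2 + 1) + 3 = sqrt(3**2 + 1) + 3 = sqrt(9 + 1) + 3 = sqrt(10) + 3 = 3 + sqrt(10) ≈ 6.1623)
1/((o(0) + T)*37) = 1/((9 + (3 + sqrt(10)))*37) = 1/((12 + sqrt(10))*37) = 1/(444 + 37*sqrt(10))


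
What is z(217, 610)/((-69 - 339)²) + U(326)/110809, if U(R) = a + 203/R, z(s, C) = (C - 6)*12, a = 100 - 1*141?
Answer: 2704517275/62638554756 ≈ 0.043177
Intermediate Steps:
a = -41 (a = 100 - 141 = -41)
z(s, C) = -72 + 12*C (z(s, C) = (-6 + C)*12 = -72 + 12*C)
U(R) = -41 + 203/R
z(217, 610)/((-69 - 339)²) + U(326)/110809 = (-72 + 12*610)/((-69 - 339)²) + (-41 + 203/326)/110809 = (-72 + 7320)/((-408)²) + (-41 + 203*(1/326))*(1/110809) = 7248/166464 + (-41 + 203/326)*(1/110809) = 7248*(1/166464) - 13163/326*1/110809 = 151/3468 - 13163/36123734 = 2704517275/62638554756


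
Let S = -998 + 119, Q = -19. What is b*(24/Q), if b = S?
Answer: 21096/19 ≈ 1110.3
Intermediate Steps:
S = -879
b = -879
b*(24/Q) = -21096/(-19) = -21096*(-1)/19 = -879*(-24/19) = 21096/19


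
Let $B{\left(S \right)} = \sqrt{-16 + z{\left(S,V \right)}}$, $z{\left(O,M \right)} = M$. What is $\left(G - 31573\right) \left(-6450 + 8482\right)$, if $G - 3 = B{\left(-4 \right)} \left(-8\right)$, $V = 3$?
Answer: $-64150240 - 16256 i \sqrt{13} \approx -6.415 \cdot 10^{7} - 58612.0 i$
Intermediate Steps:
$B{\left(S \right)} = i \sqrt{13}$ ($B{\left(S \right)} = \sqrt{-16 + 3} = \sqrt{-13} = i \sqrt{13}$)
$G = 3 - 8 i \sqrt{13}$ ($G = 3 + i \sqrt{13} \left(-8\right) = 3 - 8 i \sqrt{13} \approx 3.0 - 28.844 i$)
$\left(G - 31573\right) \left(-6450 + 8482\right) = \left(\left(3 - 8 i \sqrt{13}\right) - 31573\right) \left(-6450 + 8482\right) = \left(-31570 - 8 i \sqrt{13}\right) 2032 = -64150240 - 16256 i \sqrt{13}$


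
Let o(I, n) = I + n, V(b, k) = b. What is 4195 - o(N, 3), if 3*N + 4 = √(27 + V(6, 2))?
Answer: 12580/3 - √33/3 ≈ 4191.4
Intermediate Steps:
N = -4/3 + √33/3 (N = -4/3 + √(27 + 6)/3 = -4/3 + √33/3 ≈ 0.58152)
4195 - o(N, 3) = 4195 - ((-4/3 + √33/3) + 3) = 4195 - (5/3 + √33/3) = 4195 + (-5/3 - √33/3) = 12580/3 - √33/3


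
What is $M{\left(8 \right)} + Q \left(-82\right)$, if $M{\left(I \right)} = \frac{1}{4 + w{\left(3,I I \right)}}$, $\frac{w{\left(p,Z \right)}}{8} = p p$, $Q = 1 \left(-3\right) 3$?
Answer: $\frac{56089}{76} \approx 738.01$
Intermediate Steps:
$Q = -9$ ($Q = \left(-3\right) 3 = -9$)
$w{\left(p,Z \right)} = 8 p^{2}$ ($w{\left(p,Z \right)} = 8 p p = 8 p^{2}$)
$M{\left(I \right)} = \frac{1}{76}$ ($M{\left(I \right)} = \frac{1}{4 + 8 \cdot 3^{2}} = \frac{1}{4 + 8 \cdot 9} = \frac{1}{4 + 72} = \frac{1}{76}$)
$M{\left(8 \right)} + Q \left(-82\right) = \frac{1}{76} - -738 = \frac{1}{76} + 738 = \frac{56089}{76}$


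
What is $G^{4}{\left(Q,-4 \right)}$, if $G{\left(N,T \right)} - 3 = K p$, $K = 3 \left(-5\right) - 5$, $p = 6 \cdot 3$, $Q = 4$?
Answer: $16243247601$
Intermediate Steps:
$p = 18$
$K = -20$ ($K = -15 - 5 = -20$)
$G{\left(N,T \right)} = -357$ ($G{\left(N,T \right)} = 3 - 360 = -357$)
$G^{4}{\left(Q,-4 \right)} = \left(-357\right)^{4} = 16243247601$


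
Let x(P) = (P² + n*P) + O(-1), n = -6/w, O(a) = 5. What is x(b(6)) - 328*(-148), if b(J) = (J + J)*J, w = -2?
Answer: 53949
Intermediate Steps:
n = 3 (n = -6/(-2) = -6*(-½) = 3)
b(J) = 2*J² (b(J) = (2*J)*J = 2*J²)
x(P) = 5 + P² + 3*P (x(P) = (P² + 3*P) + 5 = 5 + P² + 3*P)
x(b(6)) - 328*(-148) = (5 + (2*6²)² + 3*(2*6²)) - 328*(-148) = (5 + (2*36)² + 3*(2*36)) + 48544 = (5 + 72² + 3*72) + 48544 = (5 + 5184 + 216) + 48544 = 5405 + 48544 = 53949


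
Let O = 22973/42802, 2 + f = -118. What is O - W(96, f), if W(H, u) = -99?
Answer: 4260371/42802 ≈ 99.537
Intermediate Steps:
f = -120 (f = -2 - 118 = -120)
O = 22973/42802 (O = 22973*(1/42802) = 22973/42802 ≈ 0.53673)
O - W(96, f) = 22973/42802 - 1*(-99) = 22973/42802 + 99 = 4260371/42802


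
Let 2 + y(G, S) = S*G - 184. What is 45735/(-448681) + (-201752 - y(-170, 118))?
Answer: -81438339321/448681 ≈ -1.8151e+5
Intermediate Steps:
y(G, S) = -186 + G*S (y(G, S) = -2 + (S*G - 184) = -2 + (G*S - 184) = -2 + (-184 + G*S) = -186 + G*S)
45735/(-448681) + (-201752 - y(-170, 118)) = 45735/(-448681) + (-201752 - (-186 - 170*118)) = 45735*(-1/448681) + (-201752 - (-186 - 20060)) = -45735/448681 + (-201752 - 1*(-20246)) = -45735/448681 + (-201752 + 20246) = -45735/448681 - 181506 = -81438339321/448681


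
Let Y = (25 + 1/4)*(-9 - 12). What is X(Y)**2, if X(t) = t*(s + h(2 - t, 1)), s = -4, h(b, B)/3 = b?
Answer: 182598223177881/256 ≈ 7.1327e+11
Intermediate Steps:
h(b, B) = 3*b
Y = -2121/4 (Y = (25 + 1/4)*(-21) = (101/4)*(-21) = -2121/4 ≈ -530.25)
X(t) = t*(2 - 3*t) (X(t) = t*(-4 + 3*(2 - t)) = t*(-4 + (6 - 3*t)) = t*(2 - 3*t))
X(Y)**2 = (-2121*(2 - 3*(-2121/4))/4)**2 = (-2121*(2 + 6363/4)/4)**2 = (-2121/4*6371/4)**2 = (-13512891/16)**2 = 182598223177881/256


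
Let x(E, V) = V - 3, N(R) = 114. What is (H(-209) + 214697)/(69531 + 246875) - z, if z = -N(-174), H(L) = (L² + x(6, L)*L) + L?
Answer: 36372761/316406 ≈ 114.96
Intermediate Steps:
x(E, V) = -3 + V
H(L) = L + L² + L*(-3 + L) (H(L) = (L² + (-3 + L)*L) + L = (L² + L*(-3 + L)) + L = L + L² + L*(-3 + L))
z = -114 (z = -1*114 = -114)
(H(-209) + 214697)/(69531 + 246875) - z = (2*(-209)*(-1 - 209) + 214697)/(69531 + 246875) - 1*(-114) = (2*(-209)*(-210) + 214697)/316406 + 114 = (87780 + 214697)*(1/316406) + 114 = 302477*(1/316406) + 114 = 302477/316406 + 114 = 36372761/316406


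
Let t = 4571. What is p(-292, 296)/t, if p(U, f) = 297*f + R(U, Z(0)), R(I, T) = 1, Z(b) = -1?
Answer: 12559/653 ≈ 19.233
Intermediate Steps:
p(U, f) = 1 + 297*f (p(U, f) = 297*f + 1 = 1 + 297*f)
p(-292, 296)/t = (1 + 297*296)/4571 = (1 + 87912)*(1/4571) = 87913*(1/4571) = 12559/653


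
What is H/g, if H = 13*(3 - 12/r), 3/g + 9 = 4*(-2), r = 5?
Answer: -221/5 ≈ -44.200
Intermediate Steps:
g = -3/17 (g = 3/(-9 + 4*(-2)) = 3/(-9 - 8) = 3/(-17) = 3*(-1/17) = -3/17 ≈ -0.17647)
H = 39/5 (H = 13*(3 - 12/5) = 13*(3/5) = 39/5 ≈ 7.8000)
H/g = (39/5)/(-3/17) = -17/3*39/5 = -221/5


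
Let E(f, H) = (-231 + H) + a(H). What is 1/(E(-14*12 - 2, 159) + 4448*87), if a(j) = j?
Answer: 1/387063 ≈ 2.5836e-6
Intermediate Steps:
E(f, H) = -231 + 2*H (E(f, H) = (-231 + H) + H = -231 + 2*H)
1/(E(-14*12 - 2, 159) + 4448*87) = 1/((-231 + 2*159) + 4448*87) = 1/((-231 + 318) + 386976) = 1/(87 + 386976) = 1/387063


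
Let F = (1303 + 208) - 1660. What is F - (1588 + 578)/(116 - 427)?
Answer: -44173/311 ≈ -142.04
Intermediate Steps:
F = -149 (F = 1511 - 1660 = -149)
F - (1588 + 578)/(116 - 427) = -149 - (1588 + 578)/(116 - 427) = -149 - 2166/(-311) = -149 - 2166*(-1)/311 = -149 - 1*(-2166/311) = -149 + 2166/311 = -44173/311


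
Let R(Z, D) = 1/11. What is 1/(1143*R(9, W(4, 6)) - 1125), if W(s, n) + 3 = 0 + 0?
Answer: -11/11232 ≈ -0.00097935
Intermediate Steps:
W(s, n) = -3 (W(s, n) = -3 + (0 + 0) = -3 + 0 = -3)
R(Z, D) = 1/11
1/(1143*R(9, W(4, 6)) - 1125) = 1/(1143*(1/11) - 1125) = 1/(1143/11 - 1125) = 1/(-11232/11) = -11/11232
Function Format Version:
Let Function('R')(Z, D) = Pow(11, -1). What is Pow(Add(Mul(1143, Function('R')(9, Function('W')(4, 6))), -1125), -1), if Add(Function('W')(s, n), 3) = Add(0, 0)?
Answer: Rational(-11, 11232) ≈ -0.00097935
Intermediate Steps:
Function('W')(s, n) = -3 (Function('W')(s, n) = Add(-3, Add(0, 0)) = Add(-3, 0) = -3)
Function('R')(Z, D) = Rational(1, 11)
Pow(Add(Mul(1143, Function('R')(9, Function('W')(4, 6))), -1125), -1) = Pow(Add(Mul(1143, Rational(1, 11)), -1125), -1) = Pow(Add(Rational(1143, 11), -1125), -1) = Pow(Rational(-11232, 11), -1) = Rational(-11, 11232)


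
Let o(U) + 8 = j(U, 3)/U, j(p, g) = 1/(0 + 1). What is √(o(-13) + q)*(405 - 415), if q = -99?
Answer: -40*I*√1131/13 ≈ -103.48*I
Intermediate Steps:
j(p, g) = 1 (j(p, g) = 1/1 = 1)
o(U) = -8 + 1/U
√(o(-13) + q)*(405 - 415) = √((-8 + 1/(-13)) - 99)*(405 - 415) = √((-8 - 1/13) - 99)*(-10) = √(-105/13 - 99)*(-10) = √(-1392/13)*(-10) = (4*I*√1131/13)*(-10) = -40*I*√1131/13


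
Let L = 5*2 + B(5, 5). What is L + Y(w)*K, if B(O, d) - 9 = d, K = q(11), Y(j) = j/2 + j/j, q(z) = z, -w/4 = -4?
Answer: 123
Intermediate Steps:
w = 16 (w = -4*(-4) = 16)
Y(j) = 1 + j/2 (Y(j) = j*(½) + 1 = j/2 + 1 = 1 + j/2)
K = 11
B(O, d) = 9 + d
L = 24 (L = 5*2 + (9 + 5) = 10 + 14 = 24)
L + Y(w)*K = 24 + (1 + (½)*16)*11 = 24 + (1 + 8)*11 = 24 + 9*11 = 24 + 99 = 123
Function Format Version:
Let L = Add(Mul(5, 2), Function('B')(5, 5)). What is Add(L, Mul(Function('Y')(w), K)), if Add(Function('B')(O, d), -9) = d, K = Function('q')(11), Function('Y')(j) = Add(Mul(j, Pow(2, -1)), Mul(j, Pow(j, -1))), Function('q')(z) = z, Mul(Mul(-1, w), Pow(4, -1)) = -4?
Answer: 123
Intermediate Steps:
w = 16 (w = Mul(-4, -4) = 16)
Function('Y')(j) = Add(1, Mul(Rational(1, 2), j)) (Function('Y')(j) = Add(Mul(j, Rational(1, 2)), 1) = Add(Mul(Rational(1, 2), j), 1) = Add(1, Mul(Rational(1, 2), j)))
K = 11
Function('B')(O, d) = Add(9, d)
L = 24 (L = Add(Mul(5, 2), Add(9, 5)) = Add(10, 14) = 24)
Add(L, Mul(Function('Y')(w), K)) = Add(24, Mul(Add(1, Mul(Rational(1, 2), 16)), 11)) = Add(24, Mul(Add(1, 8), 11)) = Add(24, Mul(9, 11)) = Add(24, 99) = 123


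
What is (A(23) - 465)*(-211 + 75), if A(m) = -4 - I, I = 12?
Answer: 65416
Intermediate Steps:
A(m) = -16 (A(m) = -4 - 1*12 = -4 - 12 = -16)
(A(23) - 465)*(-211 + 75) = (-16 - 465)*(-211 + 75) = -481*(-136) = 65416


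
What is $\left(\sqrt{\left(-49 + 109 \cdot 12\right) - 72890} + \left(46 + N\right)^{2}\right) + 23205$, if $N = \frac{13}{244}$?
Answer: $\frac{1507803049}{59536} + 3 i \sqrt{7959} \approx 25326.0 + 267.64 i$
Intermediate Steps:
$N = \frac{13}{244}$ ($N = 13 \cdot \frac{1}{244} = \frac{13}{244} \approx 0.053279$)
$\left(\sqrt{\left(-49 + 109 \cdot 12\right) - 72890} + \left(46 + N\right)^{2}\right) + 23205 = \left(\sqrt{\left(-49 + 109 \cdot 12\right) - 72890} + \left(46 + \frac{13}{244}\right)^{2}\right) + 23205 = \left(\sqrt{\left(-49 + 1308\right) - 72890} + \left(\frac{11237}{244}\right)^{2}\right) + 23205 = \left(\sqrt{1259 - 72890} + \frac{126270169}{59536}\right) + 23205 = \left(\sqrt{-71631} + \frac{126270169}{59536}\right) + 23205 = \left(3 i \sqrt{7959} + \frac{126270169}{59536}\right) + 23205 = \left(\frac{126270169}{59536} + 3 i \sqrt{7959}\right) + 23205 = \frac{1507803049}{59536} + 3 i \sqrt{7959}$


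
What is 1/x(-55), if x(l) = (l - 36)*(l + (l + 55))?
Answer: 1/5005 ≈ 0.00019980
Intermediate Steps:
x(l) = (-36 + l)*(55 + 2*l) (x(l) = (-36 + l)*(l + (55 + l)) = (-36 + l)*(55 + 2*l))
1/x(-55) = 1/(-1980 - 17*(-55) + 2*(-55)²) = 1/(-1980 + 935 + 2*3025) = 1/(-1980 + 935 + 6050) = 1/5005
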